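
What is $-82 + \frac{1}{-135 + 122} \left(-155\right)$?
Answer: $- \frac{911}{13} \approx -70.077$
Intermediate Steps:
$-82 + \frac{1}{-135 + 122} \left(-155\right) = -82 + \frac{1}{-13} \left(-155\right) = -82 - - \frac{155}{13} = -82 + \frac{155}{13} = - \frac{911}{13}$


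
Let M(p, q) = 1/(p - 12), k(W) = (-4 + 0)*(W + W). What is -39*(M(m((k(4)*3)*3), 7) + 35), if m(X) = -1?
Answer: -1362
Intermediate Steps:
k(W) = -8*W
M(p, q) = 1/(-12 + p)
-39*(M(m((k(4)*3)*3), 7) + 35) = -39*(1/(-12 - 1) + 35) = -39*(1/(-13) + 35) = -39*(-1/13 + 35) = -39*454/13 = -1362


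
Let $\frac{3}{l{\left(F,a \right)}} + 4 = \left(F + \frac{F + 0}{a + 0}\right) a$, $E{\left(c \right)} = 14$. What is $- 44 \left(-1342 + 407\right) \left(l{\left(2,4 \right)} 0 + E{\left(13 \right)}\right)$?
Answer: $575960$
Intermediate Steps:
$l{\left(F,a \right)} = \frac{3}{-4 + a \left(F + \frac{F}{a}\right)}$ ($l{\left(F,a \right)} = \frac{3}{-4 + \left(F + \frac{F + 0}{a + 0}\right) a} = \frac{3}{-4 + \left(F + \frac{F}{a}\right) a} = \frac{3}{-4 + a \left(F + \frac{F}{a}\right)}$)
$- 44 \left(-1342 + 407\right) \left(l{\left(2,4 \right)} 0 + E{\left(13 \right)}\right) = - 44 \left(-1342 + 407\right) \left(\frac{3}{-4 + 2 + 2 \cdot 4} \cdot 0 + 14\right) = - 44 \left(- 935 \left(\frac{3}{-4 + 2 + 8} \cdot 0 + 14\right)\right) = - 44 \left(- 935 \left(\frac{3}{6} \cdot 0 + 14\right)\right) = - 44 \left(- 935 \left(3 \cdot \frac{1}{6} \cdot 0 + 14\right)\right) = - 44 \left(- 935 \left(\frac{1}{2} \cdot 0 + 14\right)\right) = - 44 \left(- 935 \left(0 + 14\right)\right) = - 44 \left(\left(-935\right) 14\right) = \left(-44\right) \left(-13090\right) = 575960$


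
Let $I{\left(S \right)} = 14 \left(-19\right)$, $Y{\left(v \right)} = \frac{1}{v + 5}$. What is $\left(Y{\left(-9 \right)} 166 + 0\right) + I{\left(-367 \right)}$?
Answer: $- \frac{615}{2} \approx -307.5$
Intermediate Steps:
$Y{\left(v \right)} = \frac{1}{5 + v}$
$I{\left(S \right)} = -266$
$\left(Y{\left(-9 \right)} 166 + 0\right) + I{\left(-367 \right)} = \left(\frac{1}{5 - 9} \cdot 166 + 0\right) - 266 = \left(\frac{1}{-4} \cdot 166 + 0\right) - 266 = \left(\left(- \frac{1}{4}\right) 166 + 0\right) - 266 = \left(- \frac{83}{2} + 0\right) - 266 = - \frac{83}{2} - 266 = - \frac{615}{2}$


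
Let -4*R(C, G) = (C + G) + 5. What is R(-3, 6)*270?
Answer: -540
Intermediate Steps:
R(C, G) = -5/4 - C/4 - G/4 (R(C, G) = -((C + G) + 5)/4 = -(5 + C + G)/4 = -5/4 - C/4 - G/4)
R(-3, 6)*270 = (-5/4 - ¼*(-3) - ¼*6)*270 = (-5/4 + ¾ - 3/2)*270 = -2*270 = -540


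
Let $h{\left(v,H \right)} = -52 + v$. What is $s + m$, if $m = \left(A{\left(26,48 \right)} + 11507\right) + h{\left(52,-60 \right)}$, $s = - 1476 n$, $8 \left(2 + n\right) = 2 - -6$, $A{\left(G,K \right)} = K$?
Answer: $13031$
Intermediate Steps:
$n = -1$ ($n = -2 + \frac{2 - -6}{8} = -2 + \frac{2 + 6}{8} = -2 + \frac{1}{8} \cdot 8 = -2 + 1 = -1$)
$s = 1476$ ($s = \left(-1476\right) \left(-1\right) = 1476$)
$m = 11555$ ($m = \left(48 + 11507\right) + \left(-52 + 52\right) = 11555 + 0 = 11555$)
$s + m = 1476 + 11555 = 13031$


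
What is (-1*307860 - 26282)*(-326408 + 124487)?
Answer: 67470286782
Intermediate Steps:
(-1*307860 - 26282)*(-326408 + 124487) = (-307860 - 26282)*(-201921) = -334142*(-201921) = 67470286782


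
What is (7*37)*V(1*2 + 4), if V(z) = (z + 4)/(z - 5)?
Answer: 2590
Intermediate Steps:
V(z) = (4 + z)/(-5 + z)
(7*37)*V(1*2 + 4) = (7*37)*((4 + (1*2 + 4))/(-5 + (1*2 + 4))) = 259*((4 + (2 + 4))/(-5 + (2 + 4))) = 259*((4 + 6)/(-5 + 6)) = 259*(10/1) = 259*(1*10) = 259*10 = 2590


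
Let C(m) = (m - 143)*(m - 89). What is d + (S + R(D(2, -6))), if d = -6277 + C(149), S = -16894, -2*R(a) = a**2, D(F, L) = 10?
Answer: -22861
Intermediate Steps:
R(a) = -a**2/2
C(m) = (-143 + m)*(-89 + m)
d = -5917 (d = -6277 + (12727 + 149**2 - 232*149) = -6277 + (12727 + 22201 - 34568) = -6277 + 360 = -5917)
d + (S + R(D(2, -6))) = -5917 + (-16894 - 1/2*10**2) = -5917 + (-16894 - 1/2*100) = -5917 + (-16894 - 50) = -5917 - 16944 = -22861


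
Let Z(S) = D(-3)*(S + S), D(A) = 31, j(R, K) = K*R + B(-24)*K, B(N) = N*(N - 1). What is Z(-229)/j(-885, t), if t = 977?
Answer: 14198/278445 ≈ 0.050990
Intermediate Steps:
B(N) = N*(-1 + N)
j(R, K) = 600*K + K*R (j(R, K) = K*R + (-24*(-1 - 24))*K = K*R + (-24*(-25))*K = K*R + 600*K = 600*K + K*R)
Z(S) = 62*S (Z(S) = 31*(S + S) = 31*(2*S) = 62*S)
Z(-229)/j(-885, t) = (62*(-229))/((977*(600 - 885))) = -14198/(977*(-285)) = -14198/(-278445) = -14198*(-1/278445) = 14198/278445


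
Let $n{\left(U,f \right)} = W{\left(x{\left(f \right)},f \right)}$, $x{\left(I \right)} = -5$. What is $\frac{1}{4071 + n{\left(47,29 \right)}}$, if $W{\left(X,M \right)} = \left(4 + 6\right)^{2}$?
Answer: $\frac{1}{4171} \approx 0.00023975$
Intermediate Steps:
$W{\left(X,M \right)} = 100$ ($W{\left(X,M \right)} = 10^{2} = 100$)
$n{\left(U,f \right)} = 100$
$\frac{1}{4071 + n{\left(47,29 \right)}} = \frac{1}{4071 + 100} = \frac{1}{4171}$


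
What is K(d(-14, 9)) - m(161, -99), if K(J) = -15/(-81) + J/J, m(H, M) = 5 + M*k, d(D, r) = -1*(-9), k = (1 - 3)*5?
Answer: -26833/27 ≈ -993.81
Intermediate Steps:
k = -10 (k = -2*5 = -10)
d(D, r) = 9
m(H, M) = 5 - 10*M (m(H, M) = 5 + M*(-10) = 5 - 10*M)
K(J) = 32/27 (K(J) = -15*(-1/81) + 1 = 5/27 + 1 = 32/27)
K(d(-14, 9)) - m(161, -99) = 32/27 - (5 - 10*(-99)) = 32/27 - (5 + 990) = 32/27 - 1*995 = 32/27 - 995 = -26833/27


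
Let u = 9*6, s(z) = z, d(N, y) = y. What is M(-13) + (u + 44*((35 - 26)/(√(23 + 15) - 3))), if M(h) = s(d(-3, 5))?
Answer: 2899/29 + 396*√38/29 ≈ 184.14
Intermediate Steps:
u = 54
M(h) = 5
M(-13) + (u + 44*((35 - 26)/(√(23 + 15) - 3))) = 5 + (54 + 44*((35 - 26)/(√(23 + 15) - 3))) = 5 + (54 + 44*(9/(√38 - 3))) = 5 + (54 + 44*(9/(-3 + √38))) = 5 + (54 + 396/(-3 + √38)) = 59 + 396/(-3 + √38)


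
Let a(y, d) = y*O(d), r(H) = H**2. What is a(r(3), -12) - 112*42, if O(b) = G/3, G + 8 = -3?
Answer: -4737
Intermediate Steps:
G = -11 (G = -8 - 3 = -11)
O(b) = -11/3
a(y, d) = -11*y/3 (a(y, d) = y*(-11/3) = -11*y/3)
a(r(3), -12) - 112*42 = -11/3*3**2 - 112*42 = -11/3*9 - 4704 = -33 - 4704 = -4737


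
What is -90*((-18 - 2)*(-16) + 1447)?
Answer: -159030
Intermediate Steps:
-90*((-18 - 2)*(-16) + 1447) = -90*(-20*(-16) + 1447) = -90*(320 + 1447) = -90*1767 = -159030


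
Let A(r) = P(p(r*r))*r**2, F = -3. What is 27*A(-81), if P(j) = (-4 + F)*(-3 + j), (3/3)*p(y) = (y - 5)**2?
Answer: -53297851372857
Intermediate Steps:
p(y) = (-5 + y)**2 (p(y) = (y - 5)**2 = (-5 + y)**2)
P(j) = 21 - 7*j (P(j) = (-4 - 3)*(-3 + j) = -7*(-3 + j) = 21 - 7*j)
A(r) = r**2*(21 - 7*(-5 + r**2)**2) (A(r) = (21 - 7*(-5 + r*r)**2)*r**2 = (21 - 7*(-5 + r**2)**2)*r**2 = r**2*(21 - 7*(-5 + r**2)**2))
27*A(-81) = 27*(7*(-81)**2*(3 - (-5 + (-81)**2)**2)) = 27*(7*6561*(3 - (-5 + 6561)**2)) = 27*(7*6561*(3 - 1*6556**2)) = 27*(7*6561*(3 - 1*42981136)) = 27*(7*6561*(3 - 42981136)) = 27*(7*6561*(-42981133)) = 27*(-1973994495291) = -53297851372857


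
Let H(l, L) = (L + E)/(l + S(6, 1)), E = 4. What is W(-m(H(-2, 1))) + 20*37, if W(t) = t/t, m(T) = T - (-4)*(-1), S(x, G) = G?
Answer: 741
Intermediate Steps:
H(l, L) = (4 + L)/(1 + l) (H(l, L) = (L + 4)/(l + 1) = (4 + L)/(1 + l))
m(T) = -4 + T (m(T) = T - 1*4 = T - 4 = -4 + T)
W(t) = 1
W(-m(H(-2, 1))) + 20*37 = 1 + 20*37 = 1 + 740 = 741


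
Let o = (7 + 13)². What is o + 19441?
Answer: 19841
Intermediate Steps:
o = 400 (o = 20² = 400)
o + 19441 = 400 + 19441 = 19841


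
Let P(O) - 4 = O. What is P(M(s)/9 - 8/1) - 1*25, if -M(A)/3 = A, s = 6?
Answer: -31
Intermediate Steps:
M(A) = -3*A
P(O) = 4 + O
P(M(s)/9 - 8/1) - 1*25 = (4 + (-3*6/9 - 8/1)) - 1*25 = (4 + (-18*⅑ - 8*1)) - 25 = (4 + (-2 - 8)) - 25 = (4 - 10) - 25 = -6 - 25 = -31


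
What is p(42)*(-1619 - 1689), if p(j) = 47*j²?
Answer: -274259664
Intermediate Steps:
p(42)*(-1619 - 1689) = (47*42²)*(-1619 - 1689) = (47*1764)*(-3308) = 82908*(-3308) = -274259664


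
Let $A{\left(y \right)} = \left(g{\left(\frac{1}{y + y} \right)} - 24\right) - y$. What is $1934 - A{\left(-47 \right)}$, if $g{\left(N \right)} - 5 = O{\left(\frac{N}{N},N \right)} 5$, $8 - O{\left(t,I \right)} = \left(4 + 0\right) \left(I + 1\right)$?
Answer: $\frac{88632}{47} \approx 1885.8$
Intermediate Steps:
$O{\left(t,I \right)} = 4 - 4 I$ ($O{\left(t,I \right)} = 8 - \left(4 + 0\right) \left(I + 1\right) = 8 - 4 \left(1 + I\right) = 8 - \left(4 + 4 I\right) = 4 - 4 I$)
$g{\left(N \right)} = 25 - 20 N$ ($g{\left(N \right)} = 5 + \left(4 - 4 N\right) 5 = 5 - \left(-20 + 20 N\right) = 25 - 20 N$)
$A{\left(y \right)} = 1 - y - \frac{10}{y}$ ($A{\left(y \right)} = \left(\left(25 - \frac{20}{y + y}\right) - 24\right) - y = \left(\left(25 - \frac{20}{2 y}\right) - 24\right) - y = \left(\left(25 - 20 \frac{1}{2 y}\right) - 24\right) - y = \left(\left(25 - \frac{10}{y}\right) - 24\right) - y = \left(1 - \frac{10}{y}\right) - y = 1 - y - \frac{10}{y}$)
$1934 - A{\left(-47 \right)} = 1934 - \left(1 - -47 - \frac{10}{-47}\right) = 1934 - \left(1 + 47 - - \frac{10}{47}\right) = 1934 - \left(1 + 47 + \frac{10}{47}\right) = 1934 - \frac{2266}{47} = \frac{88632}{47}$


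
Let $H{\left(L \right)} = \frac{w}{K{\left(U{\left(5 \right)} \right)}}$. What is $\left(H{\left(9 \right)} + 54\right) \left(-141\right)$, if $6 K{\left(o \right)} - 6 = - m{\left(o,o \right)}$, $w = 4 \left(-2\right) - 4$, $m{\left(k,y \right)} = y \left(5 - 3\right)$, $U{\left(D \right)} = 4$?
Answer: $-12690$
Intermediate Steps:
$m{\left(k,y \right)} = 2 y$ ($m{\left(k,y \right)} = y 2 = 2 y$)
$w = -12$ ($w = -8 - 4 = -12$)
$K{\left(o \right)} = 1 - \frac{o}{3}$ ($K{\left(o \right)} = 1 + \frac{\left(-1\right) 2 o}{6} = 1 + \frac{\left(-2\right) o}{6} = 1 - \frac{o}{3}$)
$H{\left(L \right)} = 36$ ($H{\left(L \right)} = - \frac{12}{1 - \frac{4}{3}} = - \frac{12}{- \frac{1}{3}} = \left(-12\right) \left(-3\right) = 36$)
$\left(H{\left(9 \right)} + 54\right) \left(-141\right) = \left(36 + 54\right) \left(-141\right) = 90 \left(-141\right) = -12690$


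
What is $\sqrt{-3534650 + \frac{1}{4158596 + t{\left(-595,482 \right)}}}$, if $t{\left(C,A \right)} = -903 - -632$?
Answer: $\frac{i \sqrt{2444799602979929917}}{831665} \approx 1880.1 i$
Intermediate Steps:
$t{\left(C,A \right)} = -271$ ($t{\left(C,A \right)} = -903 + 632 = -271$)
$\sqrt{-3534650 + \frac{1}{4158596 + t{\left(-595,482 \right)}}} = \sqrt{-3534650 + \frac{1}{4158596 - 271}} = \sqrt{-3534650 + \frac{1}{4158325}} = \sqrt{- \frac{14698223461249}{4158325}} = \frac{i \sqrt{2444799602979929917}}{831665}$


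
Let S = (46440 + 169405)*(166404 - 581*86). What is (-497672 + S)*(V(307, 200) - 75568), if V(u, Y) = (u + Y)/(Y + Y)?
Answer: -379829567885128767/200 ≈ -1.8991e+15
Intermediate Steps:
S = 25132560110 (S = 215845*(166404 - 49966) = 215845*116438 = 25132560110)
V(u, Y) = (Y + u)/(2*Y) (V(u, Y) = (Y + u)/((2*Y)) = (Y + u)*(1/(2*Y)) = (Y + u)/(2*Y))
(-497672 + S)*(V(307, 200) - 75568) = (-497672 + 25132560110)*((½)*(200 + 307)/200 - 75568) = 25132062438*((½)*(1/200)*507 - 75568) = 25132062438*(507/400 - 75568) = 25132062438*(-30226693/400) = -379829567885128767/200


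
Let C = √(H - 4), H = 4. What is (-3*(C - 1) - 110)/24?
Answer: -107/24 ≈ -4.4583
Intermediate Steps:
C = 0 (C = √(4 - 4) = √0 = 0)
(-3*(C - 1) - 110)/24 = (-3*(0 - 1) - 110)/24 = (-3*(-1) - 110)*(1/24) = (3 - 110)*(1/24) = -107*1/24 = -107/24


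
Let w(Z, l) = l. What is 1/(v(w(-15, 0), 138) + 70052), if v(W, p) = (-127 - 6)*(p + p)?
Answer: 1/33344 ≈ 2.9990e-5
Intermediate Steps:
v(W, p) = -266*p
1/(v(w(-15, 0), 138) + 70052) = 1/(-266*138 + 70052) = 1/(-36708 + 70052) = 1/33344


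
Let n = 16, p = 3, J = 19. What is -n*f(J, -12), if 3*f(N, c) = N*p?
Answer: -304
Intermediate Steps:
f(N, c) = N (f(N, c) = (N*3)/3 = (3*N)/3 = N)
-n*f(J, -12) = -16*19 = -1*304 = -304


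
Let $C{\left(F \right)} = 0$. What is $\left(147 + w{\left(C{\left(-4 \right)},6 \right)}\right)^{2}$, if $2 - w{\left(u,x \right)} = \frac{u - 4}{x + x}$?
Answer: $\frac{200704}{9} \approx 22300.0$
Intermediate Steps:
$w{\left(u,x \right)} = 2 - \frac{-4 + u}{2 x}$ ($w{\left(u,x \right)} = 2 - \frac{u - 4}{x + x} = 2 - \frac{-4 + u}{2 x}$)
$\left(147 + w{\left(C{\left(-4 \right)},6 \right)}\right)^{2} = \left(147 + \frac{4 - 0 + 4 \cdot 6}{2 \cdot 6}\right)^{2} = \left(147 + \frac{1}{2} \cdot \frac{1}{6} \left(4 + 0 + 24\right)\right)^{2} = \left(147 + \frac{1}{2} \cdot \frac{1}{6} \cdot 28\right)^{2} = \left(147 + \frac{7}{3}\right)^{2} = \left(\frac{448}{3}\right)^{2} = \frac{200704}{9}$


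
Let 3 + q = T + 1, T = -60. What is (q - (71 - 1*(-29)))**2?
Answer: 26244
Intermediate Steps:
q = -62 (q = -3 + (-60 + 1) = -3 - 59 = -62)
(q - (71 - 1*(-29)))**2 = (-62 - (71 - 1*(-29)))**2 = (-62 - (71 + 29))**2 = (-62 - 1*100)**2 = (-62 - 100)**2 = (-162)**2 = 26244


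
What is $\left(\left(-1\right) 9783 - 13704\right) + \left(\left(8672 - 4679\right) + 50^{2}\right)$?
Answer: $-16994$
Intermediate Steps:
$\left(\left(-1\right) 9783 - 13704\right) + \left(\left(8672 - 4679\right) + 50^{2}\right) = \left(-9783 - 13704\right) + \left(3993 + 2500\right) = -23487 + 6493 = -16994$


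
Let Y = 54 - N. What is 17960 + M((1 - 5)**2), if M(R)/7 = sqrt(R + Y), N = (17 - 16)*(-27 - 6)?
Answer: 17960 + 7*sqrt(103) ≈ 18031.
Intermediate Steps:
N = -33 (N = 1*(-33) = -33)
Y = 87 (Y = 54 - 1*(-33) = 54 + 33 = 87)
M(R) = 7*sqrt(87 + R) (M(R) = 7*sqrt(R + 87) = 7*sqrt(87 + R))
17960 + M((1 - 5)**2) = 17960 + 7*sqrt(87 + (1 - 5)**2) = 17960 + 7*sqrt(87 + (-4)**2) = 17960 + 7*sqrt(87 + 16) = 17960 + 7*sqrt(103)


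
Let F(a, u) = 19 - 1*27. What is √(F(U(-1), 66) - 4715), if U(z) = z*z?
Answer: I*√4723 ≈ 68.724*I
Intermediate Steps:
U(z) = z²
F(a, u) = -8 (F(a, u) = 19 - 27 = -8)
√(F(U(-1), 66) - 4715) = √(-8 - 4715) = √(-4723) = I*√4723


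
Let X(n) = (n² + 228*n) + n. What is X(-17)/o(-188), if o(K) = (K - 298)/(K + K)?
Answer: -677552/243 ≈ -2788.3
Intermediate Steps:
o(K) = (-298 + K)/(2*K) (o(K) = (-298 + K)/((2*K)) = (-298 + K)*(1/(2*K)) = (-298 + K)/(2*K))
X(n) = n² + 229*n
X(-17)/o(-188) = (-17*(229 - 17))/(((½)*(-298 - 188)/(-188))) = (-17*212)/(((½)*(-1/188)*(-486))) = -3604/243/188 = -3604*188/243 = -677552/243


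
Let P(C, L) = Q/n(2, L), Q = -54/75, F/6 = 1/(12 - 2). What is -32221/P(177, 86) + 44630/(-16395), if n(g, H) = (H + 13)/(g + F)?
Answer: 145272174049/85254 ≈ 1.7040e+6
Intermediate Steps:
F = ⅗ (F = 6/(12 - 2) = 6/10 = 6*(⅒) = ⅗ ≈ 0.60000)
n(g, H) = (13 + H)/(⅗ + g) (n(g, H) = (H + 13)/(g + ⅗) = (13 + H)/(⅗ + g))
Q = -18/25 (Q = -54*1/75 = -18/25 ≈ -0.72000)
P(C, L) = -18/(25*(5 + 5*L/13)) (P(C, L) = -18*(3 + 5*2)/(5*(13 + L))/25 = -18*(3 + 10)/(5*(13 + L))/25 = -18*13/(5*(13 + L))/25 = -18/(25*(5 + 5*L/13)))
-32221/P(177, 86) + 44630/(-16395) = -32221/((-234/(1625 + 125*86))) + 44630/(-16395) = -32221/((-234/(1625 + 10750))) + 44630*(-1/16395) = -32221/((-234/12375)) - 8926/3279 = -32221/((-234*1/12375)) - 8926/3279 = -32221/(-26/1375) - 8926/3279 = -32221*(-1375/26) - 8926/3279 = 44303875/26 - 8926/3279 = 145272174049/85254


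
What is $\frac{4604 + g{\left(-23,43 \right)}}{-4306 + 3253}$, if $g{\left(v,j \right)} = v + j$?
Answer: $- \frac{4624}{1053} \approx -4.3913$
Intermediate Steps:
$g{\left(v,j \right)} = j + v$
$\frac{4604 + g{\left(-23,43 \right)}}{-4306 + 3253} = \frac{4604 + \left(43 - 23\right)}{-4306 + 3253} = \frac{4604 + 20}{-1053} = 4624 \left(- \frac{1}{1053}\right) = - \frac{4624}{1053}$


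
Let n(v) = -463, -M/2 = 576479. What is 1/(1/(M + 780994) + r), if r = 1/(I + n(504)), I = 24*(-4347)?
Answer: -38978479524/476755 ≈ -81758.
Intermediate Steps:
M = -1152958 (M = -2*576479 = -1152958)
I = -104328
r = -1/104791 (r = 1/(-104328 - 463) = 1/(-104791) = -1/104791 ≈ -9.5428e-6)
1/(1/(M + 780994) + r) = 1/(1/(-1152958 + 780994) - 1/104791) = 1/(1/(-371964) - 1/104791) = 1/(-1/371964 - 1/104791) = 1/(-476755/38978479524) = -38978479524/476755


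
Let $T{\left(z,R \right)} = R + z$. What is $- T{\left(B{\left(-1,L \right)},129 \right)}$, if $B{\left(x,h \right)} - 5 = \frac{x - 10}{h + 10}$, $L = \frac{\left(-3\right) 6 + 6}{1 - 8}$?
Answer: $- \frac{10911}{82} \approx -133.06$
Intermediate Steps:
$L = \frac{12}{7}$ ($L = \frac{-18 + 6}{-7} = \left(-12\right) \left(- \frac{1}{7}\right) = \frac{12}{7} \approx 1.7143$)
$B{\left(x,h \right)} = 5 + \frac{-10 + x}{10 + h}$ ($B{\left(x,h \right)} = 5 + \frac{x - 10}{h + 10} = 5 + \frac{-10 + x}{10 + h}$)
$- T{\left(B{\left(-1,L \right)},129 \right)} = - (129 + \frac{40 - 1 + 5 \cdot \frac{12}{7}}{10 + \frac{12}{7}}) = - (129 + \frac{40 - 1 + \frac{60}{7}}{\frac{82}{7}}) = - (129 + \frac{7}{82} \cdot \frac{333}{7}) = - (129 + \frac{333}{82}) = \left(-1\right) \frac{10911}{82} = - \frac{10911}{82}$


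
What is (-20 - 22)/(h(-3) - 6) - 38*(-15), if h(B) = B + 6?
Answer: 584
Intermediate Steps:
h(B) = 6 + B
(-20 - 22)/(h(-3) - 6) - 38*(-15) = (-20 - 22)/((6 - 3) - 6) - 38*(-15) = -42/(3 - 6) + 570 = -42/(-3) + 570 = -42*(-⅓) + 570 = 14 + 570 = 584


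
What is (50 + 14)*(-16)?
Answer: -1024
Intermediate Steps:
(50 + 14)*(-16) = 64*(-16) = -1024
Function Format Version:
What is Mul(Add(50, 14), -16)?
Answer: -1024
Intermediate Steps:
Mul(Add(50, 14), -16) = Mul(64, -16) = -1024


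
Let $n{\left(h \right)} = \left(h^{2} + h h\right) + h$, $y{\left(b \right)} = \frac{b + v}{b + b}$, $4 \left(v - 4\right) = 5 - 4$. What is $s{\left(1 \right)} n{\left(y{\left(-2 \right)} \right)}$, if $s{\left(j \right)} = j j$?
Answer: $\frac{9}{128} \approx 0.070313$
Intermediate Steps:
$v = \frac{17}{4}$ ($v = 4 + \frac{5 - 4}{4} = 4 + \frac{1}{4} \cdot 1 = 4 + \frac{1}{4} = \frac{17}{4} \approx 4.25$)
$y{\left(b \right)} = \frac{\frac{17}{4} + b}{2 b}$ ($y{\left(b \right)} = \frac{b + \frac{17}{4}}{b + b} = \frac{\frac{17}{4} + b}{2 b}$)
$s{\left(j \right)} = j^{2}$
$n{\left(h \right)} = h + 2 h^{2}$ ($n{\left(h \right)} = \left(h^{2} + h^{2}\right) + h = 2 h^{2} + h = h + 2 h^{2}$)
$s{\left(1 \right)} n{\left(y{\left(-2 \right)} \right)} = 1^{2} \frac{17 + 4 \left(-2\right)}{8 \left(-2\right)} \left(1 + 2 \frac{17 + 4 \left(-2\right)}{8 \left(-2\right)}\right) = 1 \cdot \frac{1}{8} \left(- \frac{1}{2}\right) \left(17 - 8\right) \left(1 + 2 \cdot \frac{1}{8} \left(- \frac{1}{2}\right) \left(17 - 8\right)\right) = 1 \cdot \frac{1}{8} \left(- \frac{1}{2}\right) 9 \left(1 + 2 \cdot \frac{1}{8} \left(- \frac{1}{2}\right) 9\right) = 1 \left(- \frac{9 \left(1 + 2 \left(- \frac{9}{16}\right)\right)}{16}\right) = 1 \left(- \frac{9 \left(1 - \frac{9}{8}\right)}{16}\right) = 1 \left(\left(- \frac{9}{16}\right) \left(- \frac{1}{8}\right)\right) = 1 \cdot \frac{9}{128} = \frac{9}{128}$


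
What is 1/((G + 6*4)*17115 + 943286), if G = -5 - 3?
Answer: 1/1217126 ≈ 8.2161e-7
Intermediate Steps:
G = -8
1/((G + 6*4)*17115 + 943286) = 1/((-8 + 6*4)*17115 + 943286) = 1/((-8 + 24)*17115 + 943286) = 1/(16*17115 + 943286) = 1/(273840 + 943286) = 1/1217126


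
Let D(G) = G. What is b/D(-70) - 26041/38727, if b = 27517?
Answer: -152496247/387270 ≈ -393.77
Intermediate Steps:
b/D(-70) - 26041/38727 = 27517/(-70) - 26041/38727 = 27517*(-1/70) - 26041*1/38727 = -3931/10 - 26041/38727 = -152496247/387270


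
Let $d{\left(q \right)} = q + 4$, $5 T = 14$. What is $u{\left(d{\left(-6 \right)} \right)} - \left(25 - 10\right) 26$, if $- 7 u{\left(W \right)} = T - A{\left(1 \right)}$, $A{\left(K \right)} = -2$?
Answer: $- \frac{13674}{35} \approx -390.69$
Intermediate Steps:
$T = \frac{14}{5}$ ($T = \frac{1}{5} \cdot 14 = \frac{14}{5} \approx 2.8$)
$d{\left(q \right)} = 4 + q$
$u{\left(W \right)} = - \frac{24}{35}$ ($u{\left(W \right)} = - \frac{\frac{14}{5} - -2}{7} = - \frac{\frac{14}{5} + 2}{7} = \left(- \frac{1}{7}\right) \frac{24}{5} = - \frac{24}{35}$)
$u{\left(d{\left(-6 \right)} \right)} - \left(25 - 10\right) 26 = - \frac{24}{35} - \left(25 - 10\right) 26 = - \frac{24}{35} - 15 \cdot 26 = - \frac{24}{35} - 390 = - \frac{13674}{35}$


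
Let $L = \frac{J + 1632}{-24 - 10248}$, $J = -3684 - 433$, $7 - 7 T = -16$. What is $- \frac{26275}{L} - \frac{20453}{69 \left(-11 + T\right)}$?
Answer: $- \frac{201055939373}{1851822} \approx -1.0857 \cdot 10^{5}$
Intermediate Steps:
$T = \frac{23}{7}$ ($T = 1 - - \frac{16}{7} = 1 + \frac{16}{7} = \frac{23}{7} \approx 3.2857$)
$J = -4117$
$L = \frac{2485}{10272}$ ($L = \frac{-4117 + 1632}{-24 - 10248} = - \frac{2485}{-10272} = \left(-2485\right) \left(- \frac{1}{10272}\right) = \frac{2485}{10272} \approx 0.24192$)
$- \frac{26275}{L} - \frac{20453}{69 \left(-11 + T\right)} = - \frac{26275}{\frac{2485}{10272}} - \frac{20453}{69 \left(-11 + \frac{23}{7}\right)} = \left(-26275\right) \frac{10272}{2485} - \frac{20453}{69 \left(- \frac{54}{7}\right)} = - \frac{53979360}{497} - \frac{20453}{- \frac{3726}{7}} = - \frac{53979360}{497} - - \frac{143171}{3726} = - \frac{53979360}{497} + \frac{143171}{3726} = - \frac{201055939373}{1851822}$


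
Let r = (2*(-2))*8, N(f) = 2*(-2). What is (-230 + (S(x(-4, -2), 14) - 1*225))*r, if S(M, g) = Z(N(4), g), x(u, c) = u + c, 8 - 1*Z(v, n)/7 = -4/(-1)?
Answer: 13664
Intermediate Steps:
N(f) = -4
Z(v, n) = 28 (Z(v, n) = 56 - (-28)/(-1) = 56 - (-28)*(-1) = 56 - 7*4 = 56 - 28 = 28)
x(u, c) = c + u
S(M, g) = 28
r = -32 (r = -4*8 = -32)
(-230 + (S(x(-4, -2), 14) - 1*225))*r = (-230 + (28 - 1*225))*(-32) = (-230 + (28 - 225))*(-32) = (-230 - 197)*(-32) = -427*(-32) = 13664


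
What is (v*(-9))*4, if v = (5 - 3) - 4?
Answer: 72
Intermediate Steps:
v = -2 (v = 2 - 4 = -2)
(v*(-9))*4 = -2*(-9)*4 = 18*4 = 72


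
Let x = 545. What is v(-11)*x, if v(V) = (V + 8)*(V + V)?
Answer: 35970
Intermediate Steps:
v(V) = 2*V*(8 + V) (v(V) = (8 + V)*(2*V) = 2*V*(8 + V))
v(-11)*x = (2*(-11)*(8 - 11))*545 = (2*(-11)*(-3))*545 = 66*545 = 35970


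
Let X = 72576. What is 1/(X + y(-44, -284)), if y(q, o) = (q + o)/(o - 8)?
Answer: 73/5298130 ≈ 1.3778e-5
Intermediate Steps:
y(q, o) = (o + q)/(-8 + o)
1/(X + y(-44, -284)) = 1/(72576 + (-284 - 44)/(-8 - 284)) = 1/(72576 - 328/(-292)) = 1/(72576 - 1/292*(-328)) = 1/(72576 + 82/73) = 1/(5298130/73) = 73/5298130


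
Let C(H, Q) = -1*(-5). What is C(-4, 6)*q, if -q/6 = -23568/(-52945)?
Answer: -141408/10589 ≈ -13.354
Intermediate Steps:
q = -141408/52945 (q = -(-141408)/(-52945) = -(-141408)*(-1)/52945 = -6*23568/52945 = -141408/52945 ≈ -2.6708)
C(H, Q) = 5
C(-4, 6)*q = 5*(-141408/52945) = -141408/10589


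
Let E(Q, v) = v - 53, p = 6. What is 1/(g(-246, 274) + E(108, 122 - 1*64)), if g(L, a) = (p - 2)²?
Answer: 1/21 ≈ 0.047619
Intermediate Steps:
E(Q, v) = -53 + v
g(L, a) = 16 (g(L, a) = (6 - 2)² = 4² = 16)
1/(g(-246, 274) + E(108, 122 - 1*64)) = 1/(16 + (-53 + (122 - 1*64))) = 1/(16 + (-53 + (122 - 64))) = 1/(16 + (-53 + 58)) = 1/(16 + 5) = 1/21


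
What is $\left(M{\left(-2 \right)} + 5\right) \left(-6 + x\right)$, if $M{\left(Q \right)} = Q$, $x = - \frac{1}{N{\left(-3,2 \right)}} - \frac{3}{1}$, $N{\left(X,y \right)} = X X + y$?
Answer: $- \frac{300}{11} \approx -27.273$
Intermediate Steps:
$N{\left(X,y \right)} = y + X^{2}$ ($N{\left(X,y \right)} = X^{2} + y = y + X^{2}$)
$x = - \frac{34}{11}$ ($x = - \frac{1}{2 + \left(-3\right)^{2}} - \frac{3}{1} = - \frac{1}{2 + 9} - 3 = - \frac{1}{11} - 3 = - \frac{34}{11} \approx -3.0909$)
$\left(M{\left(-2 \right)} + 5\right) \left(-6 + x\right) = \left(-2 + 5\right) \left(-6 - \frac{34}{11}\right) = 3 \left(- \frac{100}{11}\right) = - \frac{300}{11}$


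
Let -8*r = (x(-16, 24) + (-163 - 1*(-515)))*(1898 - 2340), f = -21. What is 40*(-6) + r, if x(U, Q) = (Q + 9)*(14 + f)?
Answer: 25781/4 ≈ 6445.3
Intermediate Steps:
x(U, Q) = -63 - 7*Q (x(U, Q) = (Q + 9)*(14 - 21) = (9 + Q)*(-7) = -63 - 7*Q)
r = 26741/4 (r = -((-63 - 7*24) + (-163 - 1*(-515)))*(1898 - 2340)/8 = -((-63 - 168) + (-163 + 515))*(-442)/8 = -(-231 + 352)*(-442)/8 = -121*(-442)/8 = -⅛*(-53482) = 26741/4 ≈ 6685.3)
40*(-6) + r = 40*(-6) + 26741/4 = -240 + 26741/4 = 25781/4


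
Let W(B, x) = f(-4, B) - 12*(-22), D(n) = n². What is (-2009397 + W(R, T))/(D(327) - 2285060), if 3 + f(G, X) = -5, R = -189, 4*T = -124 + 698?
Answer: 2009141/2178131 ≈ 0.92241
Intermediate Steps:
T = 287/2 (T = (-124 + 698)/4 = (¼)*574 = 287/2 ≈ 143.50)
f(G, X) = -8 (f(G, X) = -3 - 5 = -8)
W(B, x) = 256 (W(B, x) = -8 - 12*(-22) = -8 + 264 = 256)
(-2009397 + W(R, T))/(D(327) - 2285060) = (-2009397 + 256)/(327² - 2285060) = -2009141/(106929 - 2285060) = -2009141/(-2178131) = -2009141*(-1/2178131) = 2009141/2178131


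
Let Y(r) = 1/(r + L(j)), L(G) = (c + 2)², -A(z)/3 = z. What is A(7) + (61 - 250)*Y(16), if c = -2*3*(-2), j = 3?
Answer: -4641/212 ≈ -21.892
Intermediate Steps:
c = 12 (c = -6*(-2) = 12)
A(z) = -3*z
L(G) = 196 (L(G) = (12 + 2)² = 14² = 196)
Y(r) = 1/(196 + r) (Y(r) = 1/(r + 196) = 1/(196 + r))
A(7) + (61 - 250)*Y(16) = -3*7 + (61 - 250)/(196 + 16) = -21 - 189/212 = -4641/212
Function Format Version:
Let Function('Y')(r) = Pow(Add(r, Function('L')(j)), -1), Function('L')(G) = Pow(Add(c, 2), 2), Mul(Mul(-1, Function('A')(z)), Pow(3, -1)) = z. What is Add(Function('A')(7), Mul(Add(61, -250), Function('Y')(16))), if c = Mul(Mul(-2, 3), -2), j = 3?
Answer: Rational(-4641, 212) ≈ -21.892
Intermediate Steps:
c = 12 (c = Mul(-6, -2) = 12)
Function('A')(z) = Mul(-3, z)
Function('L')(G) = 196 (Function('L')(G) = Pow(Add(12, 2), 2) = Pow(14, 2) = 196)
Function('Y')(r) = Pow(Add(196, r), -1) (Function('Y')(r) = Pow(Add(r, 196), -1) = Pow(Add(196, r), -1))
Add(Function('A')(7), Mul(Add(61, -250), Function('Y')(16))) = Add(Mul(-3, 7), Mul(Add(61, -250), Pow(Add(196, 16), -1))) = Add(-21, Mul(-189, Pow(212, -1))) = Add(-21, Mul(-189, Rational(1, 212))) = Add(-21, Rational(-189, 212)) = Rational(-4641, 212)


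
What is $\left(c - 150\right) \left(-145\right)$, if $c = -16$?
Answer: $24070$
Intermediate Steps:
$\left(c - 150\right) \left(-145\right) = \left(-16 - 150\right) \left(-145\right) = \left(-166\right) \left(-145\right) = 24070$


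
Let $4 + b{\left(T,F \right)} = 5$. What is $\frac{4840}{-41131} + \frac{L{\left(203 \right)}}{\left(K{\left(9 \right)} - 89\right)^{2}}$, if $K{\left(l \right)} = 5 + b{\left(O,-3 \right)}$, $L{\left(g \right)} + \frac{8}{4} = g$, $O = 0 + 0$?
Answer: $- \frac{25075429}{283351459} \approx -0.088496$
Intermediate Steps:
$O = 0$
$b{\left(T,F \right)} = 1$ ($b{\left(T,F \right)} = -4 + 5 = 1$)
$L{\left(g \right)} = -2 + g$
$K{\left(l \right)} = 6$ ($K{\left(l \right)} = 5 + 1 = 6$)
$\frac{4840}{-41131} + \frac{L{\left(203 \right)}}{\left(K{\left(9 \right)} - 89\right)^{2}} = \frac{4840}{-41131} + \frac{-2 + 203}{\left(6 - 89\right)^{2}} = 4840 \left(- \frac{1}{41131}\right) + \frac{201}{\left(-83\right)^{2}} = - \frac{4840}{41131} + \frac{201}{6889} = - \frac{25075429}{283351459}$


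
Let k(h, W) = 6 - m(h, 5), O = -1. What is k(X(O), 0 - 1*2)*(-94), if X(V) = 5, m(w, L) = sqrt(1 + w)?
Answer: -564 + 94*sqrt(6) ≈ -333.75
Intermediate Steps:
k(h, W) = 6 - sqrt(1 + h)
k(X(O), 0 - 1*2)*(-94) = (6 - sqrt(1 + 5))*(-94) = (6 - sqrt(6))*(-94) = -564 + 94*sqrt(6)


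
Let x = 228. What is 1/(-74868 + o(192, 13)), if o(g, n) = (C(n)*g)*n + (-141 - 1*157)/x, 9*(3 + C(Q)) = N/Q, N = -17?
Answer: -38/3143359 ≈ -1.2089e-5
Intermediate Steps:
C(Q) = -3 - 17/(9*Q) (C(Q) = -3 + (-17/Q)/9 = -3 - 17/(9*Q))
o(g, n) = -149/114 + g*n*(-3 - 17/(9*n)) (o(g, n) = ((-3 - 17/(9*n))*g)*n + (-141 - 1*157)/228 = (g*(-3 - 17/(9*n)))*n + (-141 - 157)*(1/228) = g*n*(-3 - 17/(9*n)) - 298*1/228 = g*n*(-3 - 17/(9*n)) - 149/114 = -149/114 + g*n*(-3 - 17/(9*n)))
1/(-74868 + o(192, 13)) = 1/(-74868 + (-149/114 - ⅑*192*(17 + 27*13))) = 1/(-74868 + (-149/114 - ⅑*192*(17 + 351))) = 1/(-74868 + (-149/114 - ⅑*192*368)) = 1/(-74868 + (-149/114 - 23552/3)) = 1/(-74868 - 298375/38) = 1/(-3143359/38) = -38/3143359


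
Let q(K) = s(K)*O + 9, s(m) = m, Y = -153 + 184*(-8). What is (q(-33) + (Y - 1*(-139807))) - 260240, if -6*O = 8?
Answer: -122005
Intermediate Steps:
Y = -1625 (Y = -153 - 1472 = -1625)
O = -4/3 (O = -⅙*8 = -4/3 ≈ -1.3333)
q(K) = 9 - 4*K/3 (q(K) = K*(-4/3) + 9 = -4*K/3 + 9 = 9 - 4*K/3)
(q(-33) + (Y - 1*(-139807))) - 260240 = ((9 - 4/3*(-33)) + (-1625 - 1*(-139807))) - 260240 = ((9 + 44) + (-1625 + 139807)) - 260240 = (53 + 138182) - 260240 = 138235 - 260240 = -122005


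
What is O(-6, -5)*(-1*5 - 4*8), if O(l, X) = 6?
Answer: -222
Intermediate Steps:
O(-6, -5)*(-1*5 - 4*8) = 6*(-1*5 - 4*8) = 6*(-5 - 1*32) = 6*(-5 - 32) = 6*(-37) = -222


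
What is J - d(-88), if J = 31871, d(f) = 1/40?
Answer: 1274839/40 ≈ 31871.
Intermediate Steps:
d(f) = 1/40
J - d(-88) = 31871 - 1*1/40 = 31871 - 1/40 = 1274839/40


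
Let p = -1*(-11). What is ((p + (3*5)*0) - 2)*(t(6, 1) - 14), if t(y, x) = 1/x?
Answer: -117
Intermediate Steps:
p = 11
((p + (3*5)*0) - 2)*(t(6, 1) - 14) = ((11 + (3*5)*0) - 2)*(1/1 - 14) = ((11 + 15*0) - 2)*(1 - 14) = ((11 + 0) - 2)*(-13) = (11 - 2)*(-13) = 9*(-13) = -117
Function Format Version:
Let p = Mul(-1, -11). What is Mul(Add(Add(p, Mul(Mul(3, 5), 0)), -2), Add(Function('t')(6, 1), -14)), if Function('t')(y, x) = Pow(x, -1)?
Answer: -117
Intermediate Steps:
p = 11
Mul(Add(Add(p, Mul(Mul(3, 5), 0)), -2), Add(Function('t')(6, 1), -14)) = Mul(Add(Add(11, Mul(Mul(3, 5), 0)), -2), Add(Pow(1, -1), -14)) = Mul(Add(Add(11, Mul(15, 0)), -2), Add(1, -14)) = Mul(Add(Add(11, 0), -2), -13) = Mul(Add(11, -2), -13) = Mul(9, -13) = -117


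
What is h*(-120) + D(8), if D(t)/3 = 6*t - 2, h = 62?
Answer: -7302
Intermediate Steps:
D(t) = -6 + 18*t (D(t) = 3*(6*t - 2) = 3*(-2 + 6*t) = -6 + 18*t)
h*(-120) + D(8) = 62*(-120) + (-6 + 18*8) = -7440 + (-6 + 144) = -7440 + 138 = -7302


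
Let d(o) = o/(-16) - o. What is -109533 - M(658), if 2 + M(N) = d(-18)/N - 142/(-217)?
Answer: -17873818231/163184 ≈ -1.0953e+5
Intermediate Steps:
d(o) = -17*o/16 (d(o) = o*(-1/16) - o = -o/16 - o = -17*o/16)
M(N) = -292/217 + 153/(8*N) (M(N) = -2 + ((-17/16*(-18))/N - 142/(-217)) = -2 + (153/(8*N) - 142*(-1/217)) = -2 + (153/(8*N) + 142/217) = -2 + (142/217 + 153/(8*N)) = -292/217 + 153/(8*N))
-109533 - M(658) = -109533 - (33201 - 2336*658)/(1736*658) = -109533 - (33201 - 1537088)/(1736*658) = -109533 - (-1503887)/(1736*658) = -109533 - 1*(-214841/163184) = -109533 + 214841/163184 = -17873818231/163184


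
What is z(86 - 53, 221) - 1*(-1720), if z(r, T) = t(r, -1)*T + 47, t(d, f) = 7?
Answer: 3314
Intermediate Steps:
z(r, T) = 47 + 7*T (z(r, T) = 7*T + 47 = 47 + 7*T)
z(86 - 53, 221) - 1*(-1720) = (47 + 7*221) - 1*(-1720) = (47 + 1547) + 1720 = 1594 + 1720 = 3314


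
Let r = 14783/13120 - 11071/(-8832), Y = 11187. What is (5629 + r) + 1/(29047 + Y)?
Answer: 205111964251613/36423035520 ≈ 5631.4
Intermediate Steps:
r = 4309609/1810560 (r = 14783*(1/13120) - 11071*(-1/8832) = 14783/13120 + 11071/8832 = 4309609/1810560 ≈ 2.3803)
(5629 + r) + 1/(29047 + Y) = (5629 + 4309609/1810560) + 1/(29047 + 11187) = 10195951849/1810560 + 1/40234 = 205111964251613/36423035520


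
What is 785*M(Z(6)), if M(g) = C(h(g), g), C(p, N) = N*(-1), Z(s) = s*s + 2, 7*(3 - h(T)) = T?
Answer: -29830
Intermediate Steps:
h(T) = 3 - T/7
Z(s) = 2 + s**2 (Z(s) = s**2 + 2 = 2 + s**2)
C(p, N) = -N
M(g) = -g
785*M(Z(6)) = 785*(-(2 + 6**2)) = 785*(-(2 + 36)) = 785*(-1*38) = 785*(-38) = -29830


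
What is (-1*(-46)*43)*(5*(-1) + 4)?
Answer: -1978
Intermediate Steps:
(-1*(-46)*43)*(5*(-1) + 4) = (46*43)*(-5 + 4) = 1978*(-1) = -1978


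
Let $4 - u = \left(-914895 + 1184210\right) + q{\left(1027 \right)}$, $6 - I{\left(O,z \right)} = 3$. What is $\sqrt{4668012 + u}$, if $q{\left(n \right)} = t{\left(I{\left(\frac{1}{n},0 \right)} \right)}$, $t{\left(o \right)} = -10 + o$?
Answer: $2 \sqrt{1099677} \approx 2097.3$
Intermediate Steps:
$I{\left(O,z \right)} = 3$ ($I{\left(O,z \right)} = 6 - 3 = 3$)
$q{\left(n \right)} = -7$ ($q{\left(n \right)} = -10 + 3 = -7$)
$u = -269304$ ($u = 4 - \left(\left(-914895 + 1184210\right) - 7\right) = 4 - \left(269315 - 7\right) = 4 - 269308 = -269304$)
$\sqrt{4668012 + u} = \sqrt{4668012 - 269304} = \sqrt{4398708} = 2 \sqrt{1099677}$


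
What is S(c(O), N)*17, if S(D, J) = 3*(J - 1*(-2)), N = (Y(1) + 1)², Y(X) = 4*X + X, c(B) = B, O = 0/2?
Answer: 1938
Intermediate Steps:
O = 0 (O = 0*(½) = 0)
Y(X) = 5*X
N = 36 (N = (5*1 + 1)² = (5 + 1)² = 6² = 36)
S(D, J) = 6 + 3*J (S(D, J) = 3*(J + 2) = 3*(2 + J) = 6 + 3*J)
S(c(O), N)*17 = (6 + 3*36)*17 = (6 + 108)*17 = 114*17 = 1938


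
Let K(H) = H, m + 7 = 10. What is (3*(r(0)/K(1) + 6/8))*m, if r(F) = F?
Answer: 27/4 ≈ 6.7500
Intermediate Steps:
m = 3 (m = -7 + 10 = 3)
(3*(r(0)/K(1) + 6/8))*m = (3*(0/1 + 6/8))*3 = (3*(0*1 + 6*(⅛)))*3 = (3*(0 + ¾))*3 = (3*(¾))*3 = (9/4)*3 = 27/4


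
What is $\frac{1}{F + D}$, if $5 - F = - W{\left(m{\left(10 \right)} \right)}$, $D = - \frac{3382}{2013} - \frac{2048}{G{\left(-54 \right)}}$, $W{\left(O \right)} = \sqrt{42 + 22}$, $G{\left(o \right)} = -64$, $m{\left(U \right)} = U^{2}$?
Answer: $\frac{2013}{87203} \approx 0.023084$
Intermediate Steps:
$W{\left(O \right)} = 8$ ($W{\left(O \right)} = \sqrt{64} = 8$)
$D = \frac{61034}{2013}$ ($D = - \frac{3382}{2013} - \frac{2048}{-64} = \left(-3382\right) \frac{1}{2013} - -32 = - \frac{3382}{2013} + 32 = \frac{61034}{2013} \approx 30.32$)
$F = 13$ ($F = 5 - \left(-1\right) 8 = 5 - -8 = 5 + 8 = 13$)
$\frac{1}{F + D} = \frac{1}{13 + \frac{61034}{2013}} = \frac{1}{\frac{87203}{2013}} = \frac{2013}{87203}$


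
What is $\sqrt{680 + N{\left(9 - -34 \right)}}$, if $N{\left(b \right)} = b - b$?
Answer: $2 \sqrt{170} \approx 26.077$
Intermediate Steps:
$N{\left(b \right)} = 0$
$\sqrt{680 + N{\left(9 - -34 \right)}} = \sqrt{680 + 0} = \sqrt{680} = 2 \sqrt{170}$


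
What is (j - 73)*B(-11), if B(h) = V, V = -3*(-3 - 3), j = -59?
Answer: -2376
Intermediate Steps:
V = 18 (V = -3*(-6) = 18)
B(h) = 18
(j - 73)*B(-11) = (-59 - 73)*18 = -132*18 = -2376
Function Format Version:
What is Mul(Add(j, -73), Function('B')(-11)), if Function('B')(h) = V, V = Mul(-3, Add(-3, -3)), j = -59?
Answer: -2376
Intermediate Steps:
V = 18 (V = Mul(-3, -6) = 18)
Function('B')(h) = 18
Mul(Add(j, -73), Function('B')(-11)) = Mul(Add(-59, -73), 18) = Mul(-132, 18) = -2376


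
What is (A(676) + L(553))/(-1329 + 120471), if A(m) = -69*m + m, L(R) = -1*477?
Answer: -46445/119142 ≈ -0.38983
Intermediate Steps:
L(R) = -477
A(m) = -68*m
(A(676) + L(553))/(-1329 + 120471) = (-68*676 - 477)/(-1329 + 120471) = (-45968 - 477)/119142 = -46445*1/119142 = -46445/119142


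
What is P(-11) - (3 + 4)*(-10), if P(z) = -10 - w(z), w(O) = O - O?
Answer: 60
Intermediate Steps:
w(O) = 0
P(z) = -10 (P(z) = -10 - 1*0 = -10 + 0 = -10)
P(-11) - (3 + 4)*(-10) = -10 - (3 + 4)*(-10) = -10 - 7*(-10) = -10 - 1*(-70) = -10 + 70 = 60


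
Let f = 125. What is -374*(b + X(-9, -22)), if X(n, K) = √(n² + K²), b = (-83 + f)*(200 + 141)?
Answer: -5356428 - 374*√565 ≈ -5.3653e+6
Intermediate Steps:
b = 14322 (b = (-83 + 125)*(200 + 141) = 42*341 = 14322)
X(n, K) = √(K² + n²)
-374*(b + X(-9, -22)) = -374*(14322 + √((-22)² + (-9)²)) = -374*(14322 + √(484 + 81)) = -374*(14322 + √565) = -5356428 - 374*√565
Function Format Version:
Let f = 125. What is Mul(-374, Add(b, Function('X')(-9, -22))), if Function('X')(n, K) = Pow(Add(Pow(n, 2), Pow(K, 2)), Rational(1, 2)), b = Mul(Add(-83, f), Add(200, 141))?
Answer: Add(-5356428, Mul(-374, Pow(565, Rational(1, 2)))) ≈ -5.3653e+6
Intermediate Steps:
b = 14322 (b = Mul(Add(-83, 125), Add(200, 141)) = Mul(42, 341) = 14322)
Function('X')(n, K) = Pow(Add(Pow(K, 2), Pow(n, 2)), Rational(1, 2))
Mul(-374, Add(b, Function('X')(-9, -22))) = Mul(-374, Add(14322, Pow(Add(Pow(-22, 2), Pow(-9, 2)), Rational(1, 2)))) = Mul(-374, Add(14322, Pow(Add(484, 81), Rational(1, 2)))) = Mul(-374, Add(14322, Pow(565, Rational(1, 2)))) = Add(-5356428, Mul(-374, Pow(565, Rational(1, 2))))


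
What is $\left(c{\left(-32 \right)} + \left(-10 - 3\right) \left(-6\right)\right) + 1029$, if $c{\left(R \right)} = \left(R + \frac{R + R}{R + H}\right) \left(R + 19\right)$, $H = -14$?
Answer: $\frac{34613}{23} \approx 1504.9$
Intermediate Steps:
$c{\left(R \right)} = \left(19 + R\right) \left(R + \frac{2 R}{-14 + R}\right)$ ($c{\left(R \right)} = \left(R + \frac{R + R}{R - 14}\right) \left(R + 19\right) = \left(R + \frac{2 R}{-14 + R}\right) \left(19 + R\right) = \left(19 + R\right) \left(R + \frac{2 R}{-14 + R}\right)$)
$\left(c{\left(-32 \right)} + \left(-10 - 3\right) \left(-6\right)\right) + 1029 = \left(- \frac{32 \left(-228 + \left(-32\right)^{2} + 7 \left(-32\right)\right)}{-14 - 32} + \left(-10 - 3\right) \left(-6\right)\right) + 1029 = \left(- \frac{32 \left(-228 + 1024 - 224\right)}{-46} - -78\right) + 1029 = \left(\left(-32\right) \left(- \frac{1}{46}\right) 572 + 78\right) + 1029 = \left(\frac{9152}{23} + 78\right) + 1029 = \frac{10946}{23} + 1029 = \frac{34613}{23}$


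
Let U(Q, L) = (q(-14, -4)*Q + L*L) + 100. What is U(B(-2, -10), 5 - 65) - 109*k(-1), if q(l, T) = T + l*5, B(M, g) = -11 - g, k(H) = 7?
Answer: 3011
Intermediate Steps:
q(l, T) = T + 5*l
U(Q, L) = 100 + L² - 74*Q (U(Q, L) = ((-4 + 5*(-14))*Q + L*L) + 100 = ((-4 - 70)*Q + L²) + 100 = (-74*Q + L²) + 100 = (L² - 74*Q) + 100 = 100 + L² - 74*Q)
U(B(-2, -10), 5 - 65) - 109*k(-1) = (100 + (5 - 65)² - 74*(-11 - 1*(-10))) - 109*7 = (100 + (-60)² - 74*(-11 + 10)) - 1*763 = (100 + 3600 - 74*(-1)) - 763 = (100 + 3600 + 74) - 763 = 3774 - 763 = 3011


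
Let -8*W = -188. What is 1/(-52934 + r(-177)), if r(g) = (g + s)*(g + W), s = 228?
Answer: -2/121525 ≈ -1.6458e-5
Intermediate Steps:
W = 47/2 (W = -⅛*(-188) = 47/2 ≈ 23.500)
r(g) = (228 + g)*(47/2 + g) (r(g) = (g + 228)*(g + 47/2) = (228 + g)*(47/2 + g))
1/(-52934 + r(-177)) = 1/(-52934 + (5358 + (-177)² + (503/2)*(-177))) = 1/(-52934 + (5358 + 31329 - 89031/2)) = 1/(-52934 - 15657/2) = 1/(-121525/2) = -2/121525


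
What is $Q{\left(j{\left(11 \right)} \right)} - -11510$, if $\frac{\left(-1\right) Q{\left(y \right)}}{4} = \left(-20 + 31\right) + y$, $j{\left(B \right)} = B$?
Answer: $11422$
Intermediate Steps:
$Q{\left(y \right)} = -44 - 4 y$ ($Q{\left(y \right)} = - 4 \left(\left(-20 + 31\right) + y\right) = - 4 \left(11 + y\right) = -44 - 4 y$)
$Q{\left(j{\left(11 \right)} \right)} - -11510 = \left(-44 - 44\right) - -11510 = \left(-44 - 44\right) + 11510 = -88 + 11510 = 11422$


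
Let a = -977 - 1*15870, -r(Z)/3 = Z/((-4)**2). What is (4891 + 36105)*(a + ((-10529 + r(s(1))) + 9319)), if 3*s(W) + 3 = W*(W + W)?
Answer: -2961048839/4 ≈ -7.4026e+8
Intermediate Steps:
s(W) = -1 + 2*W**2/3 (s(W) = -1 + (W*(W + W))/3 = -1 + (W*(2*W))/3 = -1 + (2*W**2)/3 = -1 + 2*W**2/3)
r(Z) = -3*Z/16 (r(Z) = -3*Z/((-4)**2) = -3*Z/16)
a = -16847 (a = -977 - 15870 = -16847)
(4891 + 36105)*(a + ((-10529 + r(s(1))) + 9319)) = (4891 + 36105)*(-16847 + ((-10529 - 3*(-1 + (2/3)*1**2)/16) + 9319)) = 40996*(-16847 + ((-10529 - 3*(-1 + (2/3)*1)/16) + 9319)) = 40996*(-16847 + ((-10529 - 3*(-1 + 2/3)/16) + 9319)) = 40996*(-16847 + ((-10529 - 3/16*(-1/3)) + 9319)) = 40996*(-16847 + ((-10529 + 1/16) + 9319)) = 40996*(-16847 + (-168463/16 + 9319)) = 40996*(-16847 - 19359/16) = 40996*(-288911/16) = -2961048839/4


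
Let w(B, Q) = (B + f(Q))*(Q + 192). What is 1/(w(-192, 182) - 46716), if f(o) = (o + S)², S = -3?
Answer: 1/11864810 ≈ 8.4283e-8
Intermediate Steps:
f(o) = (-3 + o)² (f(o) = (o - 3)² = (-3 + o)²)
w(B, Q) = (192 + Q)*(B + (-3 + Q)²) (w(B, Q) = (B + (-3 + Q)²)*(Q + 192) = (B + (-3 + Q)²)*(192 + Q) = (192 + Q)*(B + (-3 + Q)²))
1/(w(-192, 182) - 46716) = 1/((192*(-192) + 192*(-3 + 182)² - 192*182 + 182*(-3 + 182)²) - 46716) = 1/((-36864 + 192*179² - 34944 + 182*179²) - 46716) = 1/((-36864 + 192*32041 - 34944 + 182*32041) - 46716) = 1/((-36864 + 6151872 - 34944 + 5831462) - 46716) = 1/(11911526 - 46716) = 1/11864810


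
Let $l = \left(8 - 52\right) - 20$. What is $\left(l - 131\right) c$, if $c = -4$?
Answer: $780$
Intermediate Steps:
$l = -64$ ($l = -44 - 20 = -64$)
$\left(l - 131\right) c = \left(-64 - 131\right) \left(-4\right) = \left(-195\right) \left(-4\right) = 780$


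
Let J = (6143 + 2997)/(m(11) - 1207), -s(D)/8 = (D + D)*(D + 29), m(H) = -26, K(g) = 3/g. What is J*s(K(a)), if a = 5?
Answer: 4328704/2055 ≈ 2106.4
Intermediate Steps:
s(D) = -16*D*(29 + D) (s(D) = -8*(D + D)*(D + 29) = -8*2*D*(29 + D) = -16*D*(29 + D))
J = -9140/1233 (J = (6143 + 2997)/(-26 - 1207) = 9140/(-1233) = 9140*(-1/1233) = -9140/1233 ≈ -7.4128)
J*s(K(a)) = -(-146240)*3/5*(29 + 3/5)/1233 = -(-146240)*3*(⅕)*(29 + 3*(⅕))/1233 = -(-146240)*3*(29 + ⅗)/(1233*5) = -(-146240)*3*148/(1233*5*5) = -9140/1233*(-7104/25) = 4328704/2055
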